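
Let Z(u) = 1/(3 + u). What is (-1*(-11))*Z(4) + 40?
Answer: 291/7 ≈ 41.571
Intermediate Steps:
(-1*(-11))*Z(4) + 40 = (-1*(-11))/(3 + 4) + 40 = 11/7 + 40 = 291/7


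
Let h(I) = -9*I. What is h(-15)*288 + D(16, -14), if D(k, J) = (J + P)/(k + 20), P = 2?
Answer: 116639/3 ≈ 38880.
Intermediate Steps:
D(k, J) = (2 + J)/(20 + k) (D(k, J) = (J + 2)/(k + 20) = (2 + J)/(20 + k))
h(-15)*288 + D(16, -14) = -9*(-15)*288 + (2 - 14)/(20 + 16) = 135*288 - 12/36 = 38880 + (1/36)*(-12) = 38880 - ⅓ = 116639/3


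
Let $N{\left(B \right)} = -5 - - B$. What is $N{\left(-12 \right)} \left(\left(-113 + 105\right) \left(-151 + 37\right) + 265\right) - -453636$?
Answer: $433627$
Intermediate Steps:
$N{\left(B \right)} = -5 + B$
$N{\left(-12 \right)} \left(\left(-113 + 105\right) \left(-151 + 37\right) + 265\right) - -453636 = \left(-5 - 12\right) \left(\left(-113 + 105\right) \left(-151 + 37\right) + 265\right) - -453636 = - 17 \left(\left(-8\right) \left(-114\right) + 265\right) + 453636 = - 17 \left(912 + 265\right) + 453636 = \left(-17\right) 1177 + 453636 = -20009 + 453636 = 433627$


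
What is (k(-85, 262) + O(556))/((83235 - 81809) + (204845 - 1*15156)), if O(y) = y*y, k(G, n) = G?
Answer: 34339/21235 ≈ 1.6171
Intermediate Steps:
O(y) = y**2
(k(-85, 262) + O(556))/((83235 - 81809) + (204845 - 1*15156)) = (-85 + 556**2)/((83235 - 81809) + (204845 - 1*15156)) = (-85 + 309136)/(1426 + (204845 - 15156)) = 309051/(1426 + 189689) = 309051/191115 = 309051*(1/191115) = 34339/21235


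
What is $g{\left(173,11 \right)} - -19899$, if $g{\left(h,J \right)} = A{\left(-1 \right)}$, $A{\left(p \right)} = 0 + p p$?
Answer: $19900$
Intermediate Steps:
$A{\left(p \right)} = p^{2}$ ($A{\left(p \right)} = 0 + p^{2} = p^{2}$)
$g{\left(h,J \right)} = 1$ ($g{\left(h,J \right)} = \left(-1\right)^{2} = 1$)
$g{\left(173,11 \right)} - -19899 = 1 - -19899 = 1 + 19899 = 19900$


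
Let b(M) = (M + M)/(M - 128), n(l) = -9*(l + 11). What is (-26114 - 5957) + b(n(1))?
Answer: -1892135/59 ≈ -32070.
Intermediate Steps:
n(l) = -99 - 9*l (n(l) = -9*(11 + l) = -99 - 9*l)
b(M) = 2*M/(-128 + M) (b(M) = (2*M)/(-128 + M) = 2*M/(-128 + M))
(-26114 - 5957) + b(n(1)) = (-26114 - 5957) + 2*(-99 - 9*1)/(-128 + (-99 - 9*1)) = -32071 + 2*(-99 - 9)/(-128 + (-99 - 9)) = -32071 + 2*(-108)/(-128 - 108) = -32071 + 2*(-108)/(-236) = -32071 + 2*(-108)*(-1/236) = -32071 + 54/59 = -1892135/59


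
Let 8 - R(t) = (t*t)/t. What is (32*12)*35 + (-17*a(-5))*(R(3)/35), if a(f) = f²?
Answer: 93655/7 ≈ 13379.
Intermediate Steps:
R(t) = 8 - t (R(t) = 8 - t*t/t = 8 - t²/t = 8 - t)
(32*12)*35 + (-17*a(-5))*(R(3)/35) = (32*12)*35 + (-17*(-5)²)*((8 - 1*3)/35) = 384*35 + (-17*25)*((8 - 3)*(1/35)) = 13440 - 2125/35 = 13440 - 425*⅐ = 13440 - 425/7 = 93655/7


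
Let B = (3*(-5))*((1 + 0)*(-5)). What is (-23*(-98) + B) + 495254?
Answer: 497583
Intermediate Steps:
B = 75 (B = -15*(-5) = 75)
(-23*(-98) + B) + 495254 = (-23*(-98) + 75) + 495254 = (2254 + 75) + 495254 = 2329 + 495254 = 497583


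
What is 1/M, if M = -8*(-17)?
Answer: 1/136 ≈ 0.0073529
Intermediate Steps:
M = 136
1/M = 1/136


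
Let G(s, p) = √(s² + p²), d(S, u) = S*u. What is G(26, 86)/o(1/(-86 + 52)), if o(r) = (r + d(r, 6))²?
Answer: 2312*√2018/49 ≈ 2119.6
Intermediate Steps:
o(r) = 49*r² (o(r) = (r + r*6)² = (r + 6*r)² = (7*r)² = 49*r²)
G(s, p) = √(p² + s²)
G(26, 86)/o(1/(-86 + 52)) = √(86² + 26²)/((49*(1/(-86 + 52))²)) = √(7396 + 676)/((49*(1/(-34))²)) = √8072/((49*(-1/34)²)) = (2*√2018)/((49*(1/1156))) = (2*√2018)/(49/1156) = (2*√2018)*(1156/49) = 2312*√2018/49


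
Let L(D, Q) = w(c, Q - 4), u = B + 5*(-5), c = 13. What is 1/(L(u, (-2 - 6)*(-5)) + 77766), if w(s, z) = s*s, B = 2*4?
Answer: 1/77935 ≈ 1.2831e-5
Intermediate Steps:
B = 8
w(s, z) = s**2
u = -17 (u = 8 + 5*(-5) = 8 - 25 = -17)
L(D, Q) = 169 (L(D, Q) = 13**2 = 169)
1/(L(u, (-2 - 6)*(-5)) + 77766) = 1/(169 + 77766) = 1/77935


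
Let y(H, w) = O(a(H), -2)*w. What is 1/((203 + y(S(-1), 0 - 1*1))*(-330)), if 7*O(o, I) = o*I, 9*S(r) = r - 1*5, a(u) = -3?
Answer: -7/466950 ≈ -1.4991e-5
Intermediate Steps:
S(r) = -5/9 + r/9 (S(r) = (r - 1*5)/9 = (r - 5)/9 = (-5 + r)/9 = -5/9 + r/9)
O(o, I) = I*o/7 (O(o, I) = (o*I)/7 = (I*o)/7 = I*o/7)
y(H, w) = 6*w/7 (y(H, w) = ((⅐)*(-2)*(-3))*w = 6*w/7)
1/((203 + y(S(-1), 0 - 1*1))*(-330)) = 1/((203 + 6*(0 - 1*1)/7)*(-330)) = 1/((203 + 6*(0 - 1)/7)*(-330)) = 1/((203 + (6/7)*(-1))*(-330)) = 1/((203 - 6/7)*(-330)) = 1/((1415/7)*(-330)) = 1/(-466950/7) = -7/466950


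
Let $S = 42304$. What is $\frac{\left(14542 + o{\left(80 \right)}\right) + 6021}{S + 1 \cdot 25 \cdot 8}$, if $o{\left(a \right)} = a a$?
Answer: $\frac{26963}{42504} \approx 0.63436$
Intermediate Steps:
$o{\left(a \right)} = a^{2}$
$\frac{\left(14542 + o{\left(80 \right)}\right) + 6021}{S + 1 \cdot 25 \cdot 8} = \frac{\left(14542 + 80^{2}\right) + 6021}{42304 + 1 \cdot 25 \cdot 8} = \frac{\left(14542 + 6400\right) + 6021}{42304 + 25 \cdot 8} = \frac{20942 + 6021}{42304 + 200} = \frac{26963}{42504}$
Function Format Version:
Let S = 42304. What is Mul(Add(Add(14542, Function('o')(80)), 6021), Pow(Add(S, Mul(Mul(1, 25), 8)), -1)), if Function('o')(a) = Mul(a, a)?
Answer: Rational(26963, 42504) ≈ 0.63436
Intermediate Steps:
Function('o')(a) = Pow(a, 2)
Mul(Add(Add(14542, Function('o')(80)), 6021), Pow(Add(S, Mul(Mul(1, 25), 8)), -1)) = Mul(Add(Add(14542, Pow(80, 2)), 6021), Pow(Add(42304, Mul(Mul(1, 25), 8)), -1)) = Mul(Add(Add(14542, 6400), 6021), Pow(Add(42304, Mul(25, 8)), -1)) = Mul(Add(20942, 6021), Pow(Add(42304, 200), -1)) = Mul(26963, Pow(42504, -1)) = Mul(26963, Rational(1, 42504)) = Rational(26963, 42504)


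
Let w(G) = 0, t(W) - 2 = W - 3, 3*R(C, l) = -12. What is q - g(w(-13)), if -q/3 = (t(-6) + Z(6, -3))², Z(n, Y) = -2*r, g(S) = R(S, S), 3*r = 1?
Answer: -517/3 ≈ -172.33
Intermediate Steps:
R(C, l) = -4 (R(C, l) = (⅓)*(-12) = -4)
t(W) = -1 + W (t(W) = 2 + (W - 3) = 2 + (-3 + W) = -1 + W)
r = ⅓ (r = (⅓)*1 = ⅓ ≈ 0.33333)
g(S) = -4
Z(n, Y) = -⅔ (Z(n, Y) = -2*⅓ = -⅔)
q = -529/3 (q = -3*((-1 - 6) - ⅔)² = -3*(-7 - ⅔)² = -3*(-23/3)² = -3*529/9 = -529/3 ≈ -176.33)
q - g(w(-13)) = -529/3 - 1*(-4) = -529/3 + 4 = -517/3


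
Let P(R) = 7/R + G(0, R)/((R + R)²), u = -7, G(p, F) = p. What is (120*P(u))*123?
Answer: -14760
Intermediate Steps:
P(R) = 7/R (P(R) = 7/R + 0/((R + R)²) = 7/R + 0/((2*R)²) = 7/R + 0/((4*R²)) = 7/R + 0*(1/(4*R²)) = 7/R + 0 = 7/R)
(120*P(u))*123 = (120*(7/(-7)))*123 = (120*(7*(-⅐)))*123 = (120*(-1))*123 = -120*123 = -14760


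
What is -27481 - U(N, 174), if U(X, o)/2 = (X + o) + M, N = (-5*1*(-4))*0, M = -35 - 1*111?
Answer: -27537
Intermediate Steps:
M = -146 (M = -35 - 111 = -146)
N = 0 (N = -5*(-4)*0 = 20*0 = 0)
U(X, o) = -292 + 2*X + 2*o (U(X, o) = 2*((X + o) - 146) = 2*(-146 + X + o) = -292 + 2*X + 2*o)
-27481 - U(N, 174) = -27481 - (-292 + 2*0 + 2*174) = -27481 - (-292 + 0 + 348) = -27481 - 1*56 = -27481 - 56 = -27537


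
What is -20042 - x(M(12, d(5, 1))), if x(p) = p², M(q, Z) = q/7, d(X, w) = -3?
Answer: -982202/49 ≈ -20045.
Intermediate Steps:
M(q, Z) = q/7 (M(q, Z) = q*(⅐) = q/7)
-20042 - x(M(12, d(5, 1))) = -20042 - ((⅐)*12)² = -20042 - (12/7)² = -20042 - 1*144/49 = -20042 - 144/49 = -982202/49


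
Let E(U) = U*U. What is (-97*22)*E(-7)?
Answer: -104566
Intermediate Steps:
E(U) = U²
(-97*22)*E(-7) = -97*22*(-7)² = -2134*49 = -104566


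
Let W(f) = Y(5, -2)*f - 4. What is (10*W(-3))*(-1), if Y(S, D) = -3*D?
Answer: 220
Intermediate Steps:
W(f) = -4 + 6*f (W(f) = (-3*(-2))*f - 4 = 6*f - 4 = -4 + 6*f)
(10*W(-3))*(-1) = (10*(-4 + 6*(-3)))*(-1) = (10*(-4 - 18))*(-1) = (10*(-22))*(-1) = -220*(-1) = 220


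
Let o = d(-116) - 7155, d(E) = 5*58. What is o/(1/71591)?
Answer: -491472215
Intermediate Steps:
d(E) = 290
o = -6865 (o = 290 - 7155 = -6865)
o/(1/71591) = -6865/(1/71591) = -6865/1/71591 = -6865*71591 = -491472215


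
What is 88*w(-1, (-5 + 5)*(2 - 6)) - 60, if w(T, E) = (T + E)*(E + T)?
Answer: 28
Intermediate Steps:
w(T, E) = (E + T)² (w(T, E) = (E + T)*(E + T) = (E + T)²)
88*w(-1, (-5 + 5)*(2 - 6)) - 60 = 88*((-5 + 5)*(2 - 6) - 1)² - 60 = 88*(0*(-4) - 1)² - 60 = 88*(0 - 1)² - 60 = 88*(-1)² - 60 = 88*1 - 60 = 88 - 60 = 28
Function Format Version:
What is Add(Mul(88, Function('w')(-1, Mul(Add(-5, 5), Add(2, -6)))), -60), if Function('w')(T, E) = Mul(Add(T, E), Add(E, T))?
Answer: 28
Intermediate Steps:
Function('w')(T, E) = Pow(Add(E, T), 2) (Function('w')(T, E) = Mul(Add(E, T), Add(E, T)) = Pow(Add(E, T), 2))
Add(Mul(88, Function('w')(-1, Mul(Add(-5, 5), Add(2, -6)))), -60) = Add(Mul(88, Pow(Add(Mul(Add(-5, 5), Add(2, -6)), -1), 2)), -60) = Add(Mul(88, Pow(Add(Mul(0, -4), -1), 2)), -60) = Add(Mul(88, Pow(Add(0, -1), 2)), -60) = Add(Mul(88, Pow(-1, 2)), -60) = Add(Mul(88, 1), -60) = Add(88, -60) = 28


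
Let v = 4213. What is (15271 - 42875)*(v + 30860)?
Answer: -968155092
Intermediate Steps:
(15271 - 42875)*(v + 30860) = (15271 - 42875)*(4213 + 30860) = -27604*35073 = -968155092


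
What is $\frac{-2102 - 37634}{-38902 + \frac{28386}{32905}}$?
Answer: $\frac{326878270}{320010481} \approx 1.0215$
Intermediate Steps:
$\frac{-2102 - 37634}{-38902 + \frac{28386}{32905}} = - \frac{39736}{-38902 + 28386 \cdot \frac{1}{32905}} = - \frac{39736}{-38902 + \frac{28386}{32905}} = - \frac{39736}{- \frac{1280041924}{32905}} = \left(-39736\right) \left(- \frac{32905}{1280041924}\right) = \frac{326878270}{320010481}$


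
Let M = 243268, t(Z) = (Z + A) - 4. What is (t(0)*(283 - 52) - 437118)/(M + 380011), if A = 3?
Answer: -437349/623279 ≈ -0.70169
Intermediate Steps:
t(Z) = -1 + Z (t(Z) = (Z + 3) - 4 = (3 + Z) - 4 = -1 + Z)
(t(0)*(283 - 52) - 437118)/(M + 380011) = ((-1 + 0)*(283 - 52) - 437118)/(243268 + 380011) = (-1*231 - 437118)/623279 = (-231 - 437118)*(1/623279) = -437349*1/623279 = -437349/623279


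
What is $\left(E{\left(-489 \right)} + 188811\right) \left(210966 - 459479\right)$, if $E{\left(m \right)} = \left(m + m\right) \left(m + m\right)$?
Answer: $-284620696335$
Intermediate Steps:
$E{\left(m \right)} = 4 m^{2}$ ($E{\left(m \right)} = 2 m 2 m = 4 m^{2}$)
$\left(E{\left(-489 \right)} + 188811\right) \left(210966 - 459479\right) = \left(4 \left(-489\right)^{2} + 188811\right) \left(210966 - 459479\right) = \left(4 \cdot 239121 + 188811\right) \left(-248513\right) = \left(956484 + 188811\right) \left(-248513\right) = 1145295 \left(-248513\right) = -284620696335$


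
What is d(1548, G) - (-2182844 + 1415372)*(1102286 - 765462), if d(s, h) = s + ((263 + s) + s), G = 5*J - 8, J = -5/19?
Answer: 258502993835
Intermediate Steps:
J = -5/19 (J = -5*1/19 = -5/19 ≈ -0.26316)
G = -177/19 (G = 5*(-5/19) - 8 = -25/19 - 8 = -177/19 ≈ -9.3158)
d(s, h) = 263 + 3*s (d(s, h) = s + (263 + 2*s) = 263 + 3*s)
d(1548, G) - (-2182844 + 1415372)*(1102286 - 765462) = (263 + 3*1548) - (-2182844 + 1415372)*(1102286 - 765462) = (263 + 4644) - (-767472)*336824 = 4907 - 1*(-258502988928) = 4907 + 258502988928 = 258502993835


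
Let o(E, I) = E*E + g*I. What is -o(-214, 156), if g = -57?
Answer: -36904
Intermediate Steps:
o(E, I) = E² - 57*I (o(E, I) = E*E - 57*I = E² - 57*I)
-o(-214, 156) = -((-214)² - 57*156) = -(45796 - 8892) = -1*36904 = -36904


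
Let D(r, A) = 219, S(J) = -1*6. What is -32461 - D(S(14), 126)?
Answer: -32680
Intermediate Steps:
S(J) = -6
-32461 - D(S(14), 126) = -32461 - 1*219 = -32461 - 219 = -32680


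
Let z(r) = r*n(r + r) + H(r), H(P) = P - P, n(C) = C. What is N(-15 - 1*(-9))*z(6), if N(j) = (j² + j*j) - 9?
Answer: 4536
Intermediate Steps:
N(j) = -9 + 2*j² (N(j) = (j² + j²) - 9 = 2*j² - 9 = -9 + 2*j²)
H(P) = 0
z(r) = 2*r² (z(r) = r*(r + r) + 0 = r*(2*r) + 0 = 2*r² + 0 = 2*r²)
N(-15 - 1*(-9))*z(6) = (-9 + 2*(-15 - 1*(-9))²)*(2*6²) = (-9 + 2*(-15 + 9)²)*(2*36) = (-9 + 2*(-6)²)*72 = (-9 + 2*36)*72 = (-9 + 72)*72 = 63*72 = 4536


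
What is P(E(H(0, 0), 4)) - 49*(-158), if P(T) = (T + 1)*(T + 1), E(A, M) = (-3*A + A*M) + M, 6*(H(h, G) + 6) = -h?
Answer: 7743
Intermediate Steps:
H(h, G) = -6 - h/6 (H(h, G) = -6 + (-h)/6 = -6 - h/6)
E(A, M) = M - 3*A + A*M
P(T) = (1 + T)**2 (P(T) = (1 + T)*(1 + T) = (1 + T)**2)
P(E(H(0, 0), 4)) - 49*(-158) = (1 + (4 - 3*(-6 - 1/6*0) + (-6 - 1/6*0)*4))**2 - 49*(-158) = (1 + (4 - 3*(-6 + 0) + (-6 + 0)*4))**2 + 7742 = (1 + (4 - 3*(-6) - 6*4))**2 + 7742 = (1 + (4 + 18 - 24))**2 + 7742 = (1 - 2)**2 + 7742 = (-1)**2 + 7742 = 1 + 7742 = 7743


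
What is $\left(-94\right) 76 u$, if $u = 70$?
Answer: $-500080$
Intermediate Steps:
$\left(-94\right) 76 u = \left(-94\right) 76 \cdot 70 = \left(-7144\right) 70 = -500080$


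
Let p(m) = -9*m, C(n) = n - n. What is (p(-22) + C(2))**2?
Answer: 39204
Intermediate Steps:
C(n) = 0
(p(-22) + C(2))**2 = (-9*(-22) + 0)**2 = (198 + 0)**2 = 198**2 = 39204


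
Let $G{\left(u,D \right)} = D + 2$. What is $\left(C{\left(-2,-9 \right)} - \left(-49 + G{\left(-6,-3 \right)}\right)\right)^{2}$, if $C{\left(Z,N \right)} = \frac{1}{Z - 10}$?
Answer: $\frac{358801}{144} \approx 2491.7$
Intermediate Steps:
$G{\left(u,D \right)} = 2 + D$
$C{\left(Z,N \right)} = \frac{1}{-10 + Z}$
$\left(C{\left(-2,-9 \right)} - \left(-49 + G{\left(-6,-3 \right)}\right)\right)^{2} = \left(\frac{1}{-10 - 2} + \left(49 - \left(2 - 3\right)\right)\right)^{2} = \left(\frac{1}{-12} + \left(49 - -1\right)\right)^{2} = \left(- \frac{1}{12} + \left(49 + 1\right)\right)^{2} = \left(- \frac{1}{12} + 50\right)^{2} = \left(\frac{599}{12}\right)^{2} = \frac{358801}{144}$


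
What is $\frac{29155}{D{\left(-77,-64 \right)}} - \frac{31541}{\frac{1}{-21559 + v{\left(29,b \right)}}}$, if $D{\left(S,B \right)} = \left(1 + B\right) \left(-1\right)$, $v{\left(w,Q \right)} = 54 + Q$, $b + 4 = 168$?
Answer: $\frac{6058052494}{9} \approx 6.7312 \cdot 10^{8}$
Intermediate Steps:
$b = 164$ ($b = -4 + 168 = 164$)
$D{\left(S,B \right)} = -1 - B$
$\frac{29155}{D{\left(-77,-64 \right)}} - \frac{31541}{\frac{1}{-21559 + v{\left(29,b \right)}}} = \frac{29155}{-1 - -64} - \frac{31541}{\frac{1}{-21559 + \left(54 + 164\right)}} = \frac{29155}{-1 + 64} - \frac{31541}{\frac{1}{-21559 + 218}} = \frac{29155}{63} - \frac{31541}{\frac{1}{-21341}} = 29155 \cdot \frac{1}{63} - \frac{31541}{- \frac{1}{21341}} = \frac{4165}{9} - -673116481 = \frac{4165}{9} + 673116481 = \frac{6058052494}{9}$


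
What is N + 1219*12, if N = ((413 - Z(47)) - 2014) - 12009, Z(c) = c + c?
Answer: 924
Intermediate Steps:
Z(c) = 2*c
N = -13704 (N = ((413 - 2*47) - 2014) - 12009 = ((413 - 1*94) - 2014) - 12009 = ((413 - 94) - 2014) - 12009 = (319 - 2014) - 12009 = -1695 - 12009 = -13704)
N + 1219*12 = -13704 + 1219*12 = -13704 + 14628 = 924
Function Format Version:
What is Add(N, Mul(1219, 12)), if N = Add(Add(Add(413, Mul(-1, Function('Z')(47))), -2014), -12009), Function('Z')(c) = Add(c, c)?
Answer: 924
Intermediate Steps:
Function('Z')(c) = Mul(2, c)
N = -13704 (N = Add(Add(Add(413, Mul(-1, Mul(2, 47))), -2014), -12009) = Add(Add(Add(413, Mul(-1, 94)), -2014), -12009) = Add(Add(Add(413, -94), -2014), -12009) = Add(Add(319, -2014), -12009) = Add(-1695, -12009) = -13704)
Add(N, Mul(1219, 12)) = Add(-13704, Mul(1219, 12)) = Add(-13704, 14628) = 924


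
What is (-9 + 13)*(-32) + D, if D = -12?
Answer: -140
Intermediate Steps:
(-9 + 13)*(-32) + D = (-9 + 13)*(-32) - 12 = 4*(-32) - 12 = -128 - 12 = -140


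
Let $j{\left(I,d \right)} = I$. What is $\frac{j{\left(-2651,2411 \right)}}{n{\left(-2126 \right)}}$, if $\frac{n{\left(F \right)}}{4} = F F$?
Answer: $- \frac{2651}{18079504} \approx -0.00014663$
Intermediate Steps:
$n{\left(F \right)} = 4 F^{2}$ ($n{\left(F \right)} = 4 F F = 4 F^{2}$)
$\frac{j{\left(-2651,2411 \right)}}{n{\left(-2126 \right)}} = - \frac{2651}{4 \left(-2126\right)^{2}} = - \frac{2651}{4 \cdot 4519876} = - \frac{2651}{18079504}$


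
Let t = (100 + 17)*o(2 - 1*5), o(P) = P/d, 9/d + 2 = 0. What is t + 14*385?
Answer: 5468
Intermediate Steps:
d = -9/2 (d = 9/(-2 + 0) = 9/(-2) = 9*(-½) = -9/2 ≈ -4.5000)
o(P) = -2*P/9 (o(P) = P/(-9/2) = P*(-2/9) = -2*P/9)
t = 78 (t = (100 + 17)*(-2*(2 - 1*5)/9) = 117*(-2*(2 - 5)/9) = 117*(-2/9*(-3)) = 117*(⅔) = 78)
t + 14*385 = 78 + 14*385 = 78 + 5390 = 5468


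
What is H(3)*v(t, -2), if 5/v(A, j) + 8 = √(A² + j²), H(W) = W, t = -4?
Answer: -30/11 - 15*√5/22 ≈ -4.2519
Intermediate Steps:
v(A, j) = 5/(-8 + √(A² + j²))
H(3)*v(t, -2) = 3*(5/(-8 + √((-4)² + (-2)²))) = 3*(5/(-8 + √(16 + 4))) = 3*(5/(-8 + √20)) = 3*(5/(-8 + 2*√5)) = 15/(-8 + 2*√5)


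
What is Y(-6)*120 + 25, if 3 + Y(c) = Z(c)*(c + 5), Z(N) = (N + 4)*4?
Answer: 625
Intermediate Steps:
Z(N) = 16 + 4*N (Z(N) = (4 + N)*4 = 16 + 4*N)
Y(c) = -3 + (5 + c)*(16 + 4*c) (Y(c) = -3 + (16 + 4*c)*(c + 5) = -3 + (16 + 4*c)*(5 + c) = -3 + (5 + c)*(16 + 4*c))
Y(-6)*120 + 25 = (77 + 4*(-6)² + 36*(-6))*120 + 25 = (77 + 4*36 - 216)*120 + 25 = (77 + 144 - 216)*120 + 25 = 5*120 + 25 = 600 + 25 = 625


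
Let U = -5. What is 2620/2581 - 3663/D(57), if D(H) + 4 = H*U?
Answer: 10211383/745909 ≈ 13.690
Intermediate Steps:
D(H) = -4 - 5*H (D(H) = -4 + H*(-5) = -4 - 5*H)
2620/2581 - 3663/D(57) = 2620/2581 - 3663/(-4 - 5*57) = 2620*(1/2581) - 3663/(-4 - 285) = 2620/2581 - 3663/(-289) = 2620/2581 - 3663*(-1/289) = 2620/2581 + 3663/289 = 10211383/745909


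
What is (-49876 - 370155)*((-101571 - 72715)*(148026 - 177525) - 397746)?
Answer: -2159322653374008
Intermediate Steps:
(-49876 - 370155)*((-101571 - 72715)*(148026 - 177525) - 397746) = -420031*(-174286*(-29499) - 397746) = -420031*(5141262714 - 397746) = -420031*5140864968 = -2159322653374008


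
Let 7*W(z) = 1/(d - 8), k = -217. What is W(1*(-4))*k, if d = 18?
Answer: -31/10 ≈ -3.1000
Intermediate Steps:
W(z) = 1/70 (W(z) = 1/(7*(18 - 8)) = (⅐)/10 = (⅐)*(⅒) = 1/70)
W(1*(-4))*k = (1/70)*(-217) = -31/10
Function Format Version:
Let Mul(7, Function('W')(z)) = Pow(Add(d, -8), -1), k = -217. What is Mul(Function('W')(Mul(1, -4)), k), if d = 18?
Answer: Rational(-31, 10) ≈ -3.1000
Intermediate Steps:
Function('W')(z) = Rational(1, 70) (Function('W')(z) = Mul(Rational(1, 7), Pow(Add(18, -8), -1)) = Mul(Rational(1, 7), Pow(10, -1)) = Mul(Rational(1, 7), Rational(1, 10)) = Rational(1, 70))
Mul(Function('W')(Mul(1, -4)), k) = Mul(Rational(1, 70), -217) = Rational(-31, 10)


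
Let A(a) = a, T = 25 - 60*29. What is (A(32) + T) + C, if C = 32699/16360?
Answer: -27501181/16360 ≈ -1681.0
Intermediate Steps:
C = 32699/16360 (C = 32699*(1/16360) = 32699/16360 ≈ 1.9987)
T = -1715 (T = 25 - 1740 = -1715)
(A(32) + T) + C = (32 - 1715) + 32699/16360 = -1683 + 32699/16360 = -27501181/16360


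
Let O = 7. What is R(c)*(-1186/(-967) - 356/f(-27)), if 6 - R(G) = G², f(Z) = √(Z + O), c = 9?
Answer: -88950/967 - 2670*I*√5 ≈ -91.985 - 5970.3*I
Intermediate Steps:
f(Z) = √(7 + Z) (f(Z) = √(Z + 7) = √(7 + Z))
R(G) = 6 - G²
R(c)*(-1186/(-967) - 356/f(-27)) = (6 - 1*9²)*(-1186/(-967) - 356/√(7 - 27)) = (6 - 1*81)*(-1186*(-1/967) - 356*(-I*√5/10)) = (6 - 81)*(1186/967 - 356*(-I*√5/10)) = -75*(1186/967 - (-178)*I*√5/5) = -75*(1186/967 + 178*I*√5/5) = -88950/967 - 2670*I*√5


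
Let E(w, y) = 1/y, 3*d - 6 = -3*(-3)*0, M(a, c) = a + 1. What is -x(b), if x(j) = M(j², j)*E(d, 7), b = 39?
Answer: -1522/7 ≈ -217.43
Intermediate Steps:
M(a, c) = 1 + a
d = 2 (d = 2 + (-3*(-3)*0)/3 = 2 + (9*0)/3 = 2 + (⅓)*0 = 2 + 0 = 2)
x(j) = ⅐ + j²/7 (x(j) = (1 + j²)/7 = (1 + j²)*(⅐) = ⅐ + j²/7)
-x(b) = -(⅐ + (⅐)*39²) = -(⅐ + (⅐)*1521) = -(⅐ + 1521/7) = -1*1522/7 = -1522/7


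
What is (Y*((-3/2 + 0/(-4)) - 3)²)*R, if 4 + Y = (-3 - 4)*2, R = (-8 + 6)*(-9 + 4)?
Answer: -3645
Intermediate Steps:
R = 10 (R = -2*(-5) = 10)
Y = -18 (Y = -4 + (-3 - 4)*2 = -4 - 7*2 = -4 - 14 = -18)
(Y*((-3/2 + 0/(-4)) - 3)²)*R = -18*((-3/2 + 0/(-4)) - 3)²*10 = -18*((-3*½ + 0*(-¼)) - 3)²*10 = -18*((-3/2 + 0) - 3)²*10 = -18*(-3/2 - 3)²*10 = -18*(-9/2)²*10 = -18*81/4*10 = -729/2*10 = -3645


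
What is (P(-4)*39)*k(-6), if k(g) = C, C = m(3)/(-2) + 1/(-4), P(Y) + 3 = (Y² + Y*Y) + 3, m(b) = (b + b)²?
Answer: -22776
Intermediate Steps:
m(b) = 4*b² (m(b) = (2*b)² = 4*b²)
P(Y) = 2*Y² (P(Y) = -3 + ((Y² + Y*Y) + 3) = -3 + ((Y² + Y²) + 3) = -3 + (2*Y² + 3) = -3 + (3 + 2*Y²) = 2*Y²)
C = -73/4 (C = (4*3²)/(-2) + 1/(-4) = (4*9)*(-½) + 1*(-¼) = 36*(-½) - ¼ = -18 - ¼ = -73/4 ≈ -18.250)
k(g) = -73/4
(P(-4)*39)*k(-6) = ((2*(-4)²)*39)*(-73/4) = ((2*16)*39)*(-73/4) = (32*39)*(-73/4) = 1248*(-73/4) = -22776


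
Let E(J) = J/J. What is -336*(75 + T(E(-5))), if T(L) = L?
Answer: -25536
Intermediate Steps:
E(J) = 1
-336*(75 + T(E(-5))) = -336*(75 + 1) = -336*76 = -25536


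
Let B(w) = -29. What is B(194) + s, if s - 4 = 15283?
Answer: 15258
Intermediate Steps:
s = 15287 (s = 4 + 15283 = 15287)
B(194) + s = -29 + 15287 = 15258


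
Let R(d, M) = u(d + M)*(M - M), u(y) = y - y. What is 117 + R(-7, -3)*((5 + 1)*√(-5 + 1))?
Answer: 117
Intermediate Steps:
u(y) = 0
R(d, M) = 0 (R(d, M) = 0*(M - M) = 0*0 = 0)
117 + R(-7, -3)*((5 + 1)*√(-5 + 1)) = 117 + 0*((5 + 1)*√(-5 + 1)) = 117 + 0*(6*√(-4)) = 117 + 0*(6*(2*I)) = 117 + 0*(12*I) = 117 + 0 = 117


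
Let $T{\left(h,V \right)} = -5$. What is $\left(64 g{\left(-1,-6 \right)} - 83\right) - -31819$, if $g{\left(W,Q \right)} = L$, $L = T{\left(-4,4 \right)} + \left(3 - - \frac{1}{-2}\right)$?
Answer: $31576$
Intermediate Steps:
$L = - \frac{5}{2}$ ($L = -5 + \left(3 - - \frac{1}{-2}\right) = -5 + \left(3 - \left(-1\right) \left(- \frac{1}{2}\right)\right) = -5 + \left(3 - \frac{1}{2}\right) = -5 + \frac{5}{2} = - \frac{5}{2} \approx -2.5$)
$g{\left(W,Q \right)} = - \frac{5}{2}$
$\left(64 g{\left(-1,-6 \right)} - 83\right) - -31819 = \left(64 \left(- \frac{5}{2}\right) - 83\right) - -31819 = \left(-160 - 83\right) + 31819 = -243 + 31819 = 31576$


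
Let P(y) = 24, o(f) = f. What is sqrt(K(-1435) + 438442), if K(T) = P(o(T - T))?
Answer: sqrt(438466) ≈ 662.17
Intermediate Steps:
K(T) = 24
sqrt(K(-1435) + 438442) = sqrt(24 + 438442) = sqrt(438466)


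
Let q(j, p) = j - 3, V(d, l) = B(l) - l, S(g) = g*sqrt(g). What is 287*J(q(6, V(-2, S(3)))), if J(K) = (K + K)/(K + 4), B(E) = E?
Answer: 246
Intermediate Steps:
S(g) = g**(3/2)
V(d, l) = 0 (V(d, l) = l - l = 0)
q(j, p) = -3 + j
J(K) = 2*K/(4 + K) (J(K) = (2*K)/(4 + K) = 2*K/(4 + K))
287*J(q(6, V(-2, S(3)))) = 287*(2*(-3 + 6)/(4 + (-3 + 6))) = 287*(2*3/(4 + 3)) = 287*(2*3/7) = 287*(2*3*(1/7)) = 287*(6/7) = 246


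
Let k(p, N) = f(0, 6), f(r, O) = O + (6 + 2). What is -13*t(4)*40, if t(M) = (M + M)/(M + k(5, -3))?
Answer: -2080/9 ≈ -231.11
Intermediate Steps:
f(r, O) = 8 + O (f(r, O) = O + 8 = 8 + O)
k(p, N) = 14 (k(p, N) = 8 + 6 = 14)
t(M) = 2*M/(14 + M) (t(M) = (M + M)/(M + 14) = (2*M)/(14 + M) = 2*M/(14 + M))
-13*t(4)*40 = -26*4/(14 + 4)*40 = -26*4/18*40 = -13*4/9*40 = -52/9*40 = -2080/9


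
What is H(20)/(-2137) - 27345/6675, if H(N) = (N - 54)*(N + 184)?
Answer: -809231/950965 ≈ -0.85096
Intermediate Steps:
H(N) = (-54 + N)*(184 + N)
H(20)/(-2137) - 27345/6675 = (-9936 + 20**2 + 130*20)/(-2137) - 27345/6675 = (-9936 + 400 + 2600)*(-1/2137) - 27345*1/6675 = -6936*(-1/2137) - 1823/445 = 6936/2137 - 1823/445 = -809231/950965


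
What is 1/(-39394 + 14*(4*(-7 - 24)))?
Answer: -1/41130 ≈ -2.4313e-5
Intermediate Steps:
1/(-39394 + 14*(4*(-7 - 24))) = 1/(-39394 + 14*(4*(-31))) = 1/(-39394 + 14*(-124)) = 1/(-39394 - 1736) = 1/(-41130) = -1/41130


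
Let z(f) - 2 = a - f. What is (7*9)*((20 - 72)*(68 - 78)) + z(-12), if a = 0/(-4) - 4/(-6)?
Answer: 98324/3 ≈ 32775.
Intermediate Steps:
a = ⅔ (a = 0*(-¼) - 4*(-⅙) = 0 + ⅔ = ⅔ ≈ 0.66667)
z(f) = 8/3 - f (z(f) = 2 + (⅔ - f) = 8/3 - f)
(7*9)*((20 - 72)*(68 - 78)) + z(-12) = (7*9)*((20 - 72)*(68 - 78)) + (8/3 - 1*(-12)) = 63*(-52*(-10)) + (8/3 + 12) = 63*520 + 44/3 = 32760 + 44/3 = 98324/3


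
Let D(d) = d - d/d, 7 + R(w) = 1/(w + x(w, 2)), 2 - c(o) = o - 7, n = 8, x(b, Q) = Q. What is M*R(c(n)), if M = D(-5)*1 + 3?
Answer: 20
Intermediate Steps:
c(o) = 9 - o (c(o) = 2 - (o - 7) = 2 - (-7 + o) = 2 + (7 - o) = 9 - o)
R(w) = -7 + 1/(2 + w) (R(w) = -7 + 1/(w + 2) = -7 + 1/(2 + w))
D(d) = -1 + d (D(d) = d - 1*1 = d - 1 = -1 + d)
M = -3 (M = (-1 - 5)*1 + 3 = -6*1 + 3 = -6 + 3 = -3)
M*R(c(n)) = -3*(-13 - 7*(9 - 1*8))/(2 + (9 - 1*8)) = -3*(-13 - 7*(9 - 8))/(2 + (9 - 8)) = -3*(-13 - 7*1)/(2 + 1) = -3*(-13 - 7)/3 = -(-20) = -3*(-20/3) = 20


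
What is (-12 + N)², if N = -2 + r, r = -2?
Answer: 256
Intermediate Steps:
N = -4 (N = -2 - 2 = -4)
(-12 + N)² = (-12 - 4)² = (-16)² = 256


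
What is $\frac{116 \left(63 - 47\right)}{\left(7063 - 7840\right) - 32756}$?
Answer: $- \frac{1856}{33533} \approx -0.055348$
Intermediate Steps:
$\frac{116 \left(63 - 47\right)}{\left(7063 - 7840\right) - 32756} = \frac{116 \cdot 16}{\left(7063 - 7840\right) - 32756} = \frac{1856}{-777 - 32756} = \frac{1856}{-33533} = 1856 \left(- \frac{1}{33533}\right) = - \frac{1856}{33533}$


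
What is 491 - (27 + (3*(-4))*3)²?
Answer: 410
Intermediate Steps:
491 - (27 + (3*(-4))*3)² = 491 - (27 - 12*3)² = 491 - (27 - 36)² = 491 - 1*(-9)² = 491 - 1*81 = 491 - 81 = 410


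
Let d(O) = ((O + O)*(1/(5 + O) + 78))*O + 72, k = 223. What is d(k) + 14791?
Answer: 886124647/114 ≈ 7.7730e+6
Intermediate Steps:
d(O) = 72 + 2*O²*(78 + 1/(5 + O)) (d(O) = ((2*O)*(78 + 1/(5 + O)))*O + 72 = (2*O*(78 + 1/(5 + O)))*O + 72 = 2*O²*(78 + 1/(5 + O)) + 72 = 72 + 2*O²*(78 + 1/(5 + O)))
d(k) + 14791 = 2*(180 + 36*223 + 78*223³ + 391*223²)/(5 + 223) + 14791 = 2*(180 + 8028 + 78*11089567 + 391*49729)/228 + 14791 = 2*(1/228)*(180 + 8028 + 864986226 + 19444039) + 14791 = 2*(1/228)*884438473 + 14791 = 884438473/114 + 14791 = 886124647/114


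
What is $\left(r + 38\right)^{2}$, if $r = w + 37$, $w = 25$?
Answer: $10000$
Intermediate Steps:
$r = 62$ ($r = 25 + 37 = 62$)
$\left(r + 38\right)^{2} = \left(62 + 38\right)^{2} = 100^{2} = 10000$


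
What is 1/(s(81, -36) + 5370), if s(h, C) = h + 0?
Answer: 1/5451 ≈ 0.00018345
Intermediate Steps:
s(h, C) = h
1/(s(81, -36) + 5370) = 1/(81 + 5370) = 1/5451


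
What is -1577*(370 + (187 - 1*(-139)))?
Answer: -1097592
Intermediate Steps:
-1577*(370 + (187 - 1*(-139))) = -1577*(370 + (187 + 139)) = -1577*(370 + 326) = -1577*696 = -1097592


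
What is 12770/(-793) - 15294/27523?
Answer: -363596852/21825739 ≈ -16.659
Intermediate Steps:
12770/(-793) - 15294/27523 = 12770*(-1/793) - 15294*1/27523 = -12770/793 - 15294/27523 = -363596852/21825739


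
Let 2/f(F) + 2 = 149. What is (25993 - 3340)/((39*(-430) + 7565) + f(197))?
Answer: -3329991/1353133 ≈ -2.4609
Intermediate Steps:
f(F) = 2/147 (f(F) = 2/(-2 + 149) = 2/147)
(25993 - 3340)/((39*(-430) + 7565) + f(197)) = (25993 - 3340)/((39*(-430) + 7565) + 2/147) = 22653/((-16770 + 7565) + 2/147) = 22653/(-9205 + 2/147) = 22653/(-1353133/147) = 22653*(-147/1353133) = -3329991/1353133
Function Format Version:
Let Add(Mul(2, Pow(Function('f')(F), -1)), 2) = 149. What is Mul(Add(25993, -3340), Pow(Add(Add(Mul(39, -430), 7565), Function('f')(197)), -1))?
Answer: Rational(-3329991, 1353133) ≈ -2.4609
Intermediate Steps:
Function('f')(F) = Rational(2, 147) (Function('f')(F) = Mul(2, Pow(Add(-2, 149), -1)) = Mul(2, Pow(147, -1)) = Mul(2, Rational(1, 147)) = Rational(2, 147))
Mul(Add(25993, -3340), Pow(Add(Add(Mul(39, -430), 7565), Function('f')(197)), -1)) = Mul(Add(25993, -3340), Pow(Add(Add(Mul(39, -430), 7565), Rational(2, 147)), -1)) = Mul(22653, Pow(Add(Add(-16770, 7565), Rational(2, 147)), -1)) = Mul(22653, Pow(Add(-9205, Rational(2, 147)), -1)) = Mul(22653, Pow(Rational(-1353133, 147), -1)) = Mul(22653, Rational(-147, 1353133)) = Rational(-3329991, 1353133)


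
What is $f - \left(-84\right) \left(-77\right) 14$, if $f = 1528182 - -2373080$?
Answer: $3810710$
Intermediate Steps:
$f = 3901262$ ($f = 1528182 + 2373080 = 3901262$)
$f - \left(-84\right) \left(-77\right) 14 = 3901262 - \left(-84\right) \left(-77\right) 14 = 3901262 - 6468 \cdot 14 = 3901262 - 90552 = 3810710$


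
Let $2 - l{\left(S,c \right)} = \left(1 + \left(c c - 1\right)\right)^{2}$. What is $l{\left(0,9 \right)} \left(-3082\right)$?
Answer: $20214838$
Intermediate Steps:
$l{\left(S,c \right)} = 2 - c^{4}$ ($l{\left(S,c \right)} = 2 - \left(1 + \left(c c - 1\right)\right)^{2} = 2 - \left(1 + \left(c^{2} - 1\right)\right)^{2} = 2 - \left(1 + \left(-1 + c^{2}\right)\right)^{2} = 2 - \left(c^{2}\right)^{2} = 2 - c^{4}$)
$l{\left(0,9 \right)} \left(-3082\right) = \left(2 - 9^{4}\right) \left(-3082\right) = \left(2 - 6561\right) \left(-3082\right) = \left(-6559\right) \left(-3082\right) = 20214838$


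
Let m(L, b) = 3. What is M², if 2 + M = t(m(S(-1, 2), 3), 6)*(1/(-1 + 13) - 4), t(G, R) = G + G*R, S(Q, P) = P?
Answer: 113569/16 ≈ 7098.1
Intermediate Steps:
M = -337/4 (M = -2 + (3*(1 + 6))*(1/(-1 + 13) - 4) = -2 + (3*7)*(1/12 - 4) = -2 + 21*(1/12 - 4) = -2 + 21*(-47/12) = -2 - 329/4 = -337/4 ≈ -84.250)
M² = (-337/4)² = 113569/16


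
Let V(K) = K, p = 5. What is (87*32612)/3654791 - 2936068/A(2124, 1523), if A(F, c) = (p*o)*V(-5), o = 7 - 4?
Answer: 10730927695088/274109325 ≈ 39148.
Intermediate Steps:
o = 3
A(F, c) = -75 (A(F, c) = (5*3)*(-5) = 15*(-5) = -75)
(87*32612)/3654791 - 2936068/A(2124, 1523) = (87*32612)/3654791 - 2936068/(-75) = 2837244*(1/3654791) - 2936068*(-1/75) = 2837244/3654791 + 2936068/75 = 10730927695088/274109325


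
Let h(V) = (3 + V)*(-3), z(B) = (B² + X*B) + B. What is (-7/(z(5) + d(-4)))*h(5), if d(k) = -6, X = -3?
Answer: 56/3 ≈ 18.667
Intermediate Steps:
z(B) = B² - 2*B (z(B) = (B² - 3*B) + B = B² - 2*B)
h(V) = -9 - 3*V
(-7/(z(5) + d(-4)))*h(5) = (-7/(5*(-2 + 5) - 6))*(-9 - 3*5) = (-7/(5*3 - 6))*(-9 - 15) = (-7/(15 - 6))*(-24) = (-7/9)*(-24) = ((⅑)*(-7))*(-24) = -7/9*(-24) = 56/3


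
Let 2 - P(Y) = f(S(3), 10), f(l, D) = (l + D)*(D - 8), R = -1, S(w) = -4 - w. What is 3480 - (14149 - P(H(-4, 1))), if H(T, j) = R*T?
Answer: -10673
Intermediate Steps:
H(T, j) = -T
f(l, D) = (-8 + D)*(D + l) (f(l, D) = (D + l)*(-8 + D) = (-8 + D)*(D + l))
P(Y) = -4 (P(Y) = 2 - (10² - 8*10 - 8*(-4 - 1*3) + 10*(-4 - 1*3)) = 2 - (100 - 80 - 8*(-4 - 3) + 10*(-4 - 3)) = 2 - (100 - 80 - 8*(-7) + 10*(-7)) = 2 - (100 - 80 + 56 - 70) = 2 - 1*6 = 2 - 6 = -4)
3480 - (14149 - P(H(-4, 1))) = 3480 - (14149 - 1*(-4)) = 3480 - (14149 + 4) = 3480 - 1*14153 = 3480 - 14153 = -10673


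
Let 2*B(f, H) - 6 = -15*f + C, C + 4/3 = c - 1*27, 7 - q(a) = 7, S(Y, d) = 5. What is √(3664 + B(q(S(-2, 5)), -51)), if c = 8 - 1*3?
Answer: √32898/3 ≈ 60.459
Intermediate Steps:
c = 5 (c = 8 - 3 = 5)
q(a) = 0 (q(a) = 7 - 1*7 = 7 - 7 = 0)
C = -70/3 (C = -4/3 + (5 - 1*27) = -4/3 + (5 - 27) = -4/3 - 22 = -70/3 ≈ -23.333)
B(f, H) = -26/3 - 15*f/2 (B(f, H) = 3 + (-15*f - 70/3)/2 = 3 + (-70/3 - 15*f)/2 = 3 + (-35/3 - 15*f/2) = -26/3 - 15*f/2)
√(3664 + B(q(S(-2, 5)), -51)) = √(3664 + (-26/3 - 15/2*0)) = √(3664 + (-26/3 + 0)) = √(3664 - 26/3) = √(10966/3) = √32898/3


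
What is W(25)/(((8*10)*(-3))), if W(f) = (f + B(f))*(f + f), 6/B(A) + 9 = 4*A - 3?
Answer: -5515/1056 ≈ -5.2225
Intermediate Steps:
B(A) = 6/(-12 + 4*A) (B(A) = 6/(-9 + (4*A - 3)) = 6/(-9 + (-3 + 4*A)) = 6/(-12 + 4*A))
W(f) = 2*f*(f + 3/(2*(-3 + f))) (W(f) = (f + 3/(2*(-3 + f)))*(f + f) = (f + 3/(2*(-3 + f)))*(2*f) = 2*f*(f + 3/(2*(-3 + f))))
W(25)/(((8*10)*(-3))) = (25*(3 + 2*25*(-3 + 25))/(-3 + 25))/(((8*10)*(-3))) = (25*(3 + 2*25*22)/22)/((80*(-3))) = (25*(1/22)*(3 + 1100))/(-240) = (25*(1/22)*1103)*(-1/240) = (27575/22)*(-1/240) = -5515/1056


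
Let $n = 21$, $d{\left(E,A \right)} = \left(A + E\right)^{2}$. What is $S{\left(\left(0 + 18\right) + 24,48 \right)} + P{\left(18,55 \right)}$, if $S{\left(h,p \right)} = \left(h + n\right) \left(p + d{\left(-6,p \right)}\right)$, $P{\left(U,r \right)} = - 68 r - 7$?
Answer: $110409$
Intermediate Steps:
$P{\left(U,r \right)} = -7 - 68 r$
$S{\left(h,p \right)} = \left(21 + h\right) \left(p + \left(-6 + p\right)^{2}\right)$ ($S{\left(h,p \right)} = \left(h + 21\right) \left(p + \left(p - 6\right)^{2}\right) = \left(21 + h\right) \left(p + \left(-6 + p\right)^{2}\right)$)
$S{\left(\left(0 + 18\right) + 24,48 \right)} + P{\left(18,55 \right)} = \left(21 \cdot 48 + 21 \left(-6 + 48\right)^{2} + \left(\left(0 + 18\right) + 24\right) 48 + \left(\left(0 + 18\right) + 24\right) \left(-6 + 48\right)^{2}\right) - 3747 = \left(1008 + 21 \cdot 42^{2} + \left(18 + 24\right) 48 + \left(18 + 24\right) 42^{2}\right) - 3747 = \left(1008 + 21 \cdot 1764 + 42 \cdot 48 + 42 \cdot 1764\right) - 3747 = \left(1008 + 37044 + 2016 + 74088\right) - 3747 = 114156 - 3747 = 110409$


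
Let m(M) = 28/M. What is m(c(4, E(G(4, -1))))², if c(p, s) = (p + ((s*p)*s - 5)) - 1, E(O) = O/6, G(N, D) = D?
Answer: 63504/289 ≈ 219.74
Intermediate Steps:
E(O) = O/6 (E(O) = O*(⅙) = O/6)
c(p, s) = -6 + p + p*s² (c(p, s) = (p + ((p*s)*s - 5)) - 1 = (p + (p*s² - 5)) - 1 = (p + (-5 + p*s²)) - 1 = (-5 + p + p*s²) - 1 = -6 + p + p*s²)
m(c(4, E(G(4, -1))))² = (28/(-6 + 4 + 4*((⅙)*(-1))²))² = (28/(-6 + 4 + 4*(-⅙)²))² = (28/(-6 + 4 + 4*(1/36)))² = (28/(-6 + 4 + ⅑))² = (28/(-17/9))² = (28*(-9/17))² = (-252/17)² = 63504/289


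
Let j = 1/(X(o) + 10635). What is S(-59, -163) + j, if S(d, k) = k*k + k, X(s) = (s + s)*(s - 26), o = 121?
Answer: 887901751/33625 ≈ 26406.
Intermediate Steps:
X(s) = 2*s*(-26 + s) (X(s) = (2*s)*(-26 + s) = 2*s*(-26 + s))
S(d, k) = k + k**2 (S(d, k) = k**2 + k = k + k**2)
j = 1/33625 (j = 1/(2*121*(-26 + 121) + 10635) = 1/(2*121*95 + 10635) = 1/(22990 + 10635) = 1/33625 ≈ 2.9740e-5)
S(-59, -163) + j = -163*(1 - 163) + 1/33625 = -163*(-162) + 1/33625 = 26406 + 1/33625 = 887901751/33625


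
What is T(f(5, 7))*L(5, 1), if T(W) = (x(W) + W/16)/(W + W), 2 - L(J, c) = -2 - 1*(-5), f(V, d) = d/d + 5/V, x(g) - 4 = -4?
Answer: -1/32 ≈ -0.031250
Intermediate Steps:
x(g) = 0 (x(g) = 4 - 4 = 0)
f(V, d) = 1 + 5/V
L(J, c) = -1 (L(J, c) = 2 - (-2 - 1*(-5)) = 2 - (-2 + 5) = 2 - 1*3 = 2 - 3 = -1)
T(W) = 1/32 (T(W) = (0 + W/16)/(W + W) = (0 + W*(1/16))/((2*W)) = (0 + W/16)*(1/(2*W)) = (W/16)*(1/(2*W)) = 1/32)
T(f(5, 7))*L(5, 1) = (1/32)*(-1) = -1/32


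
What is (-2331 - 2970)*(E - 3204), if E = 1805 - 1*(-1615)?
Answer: -1145016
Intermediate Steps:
E = 3420 (E = 1805 + 1615 = 3420)
(-2331 - 2970)*(E - 3204) = (-2331 - 2970)*(3420 - 3204) = -5301*216 = -1145016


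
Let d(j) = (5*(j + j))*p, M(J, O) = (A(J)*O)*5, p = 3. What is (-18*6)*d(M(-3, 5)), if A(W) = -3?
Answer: 243000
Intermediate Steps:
M(J, O) = -15*O (M(J, O) = -3*O*5 = -15*O)
d(j) = 30*j (d(j) = (5*(j + j))*3 = (5*(2*j))*3 = (10*j)*3 = 30*j)
(-18*6)*d(M(-3, 5)) = (-18*6)*(30*(-15*5)) = -3240*(-75) = -108*(-2250) = 243000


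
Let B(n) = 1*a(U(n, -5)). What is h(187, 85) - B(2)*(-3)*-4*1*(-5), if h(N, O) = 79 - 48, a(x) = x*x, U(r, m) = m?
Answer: 1531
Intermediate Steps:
a(x) = x**2
B(n) = 25 (B(n) = 1*(-5)**2 = 1*25 = 25)
h(N, O) = 31
h(187, 85) - B(2)*(-3)*-4*1*(-5) = 31 - 25*(-3)*-4*1*(-5) = 31 - (-75)*(-4*(-5)) = 31 - (-75)*20 = 31 - 1*(-1500) = 31 + 1500 = 1531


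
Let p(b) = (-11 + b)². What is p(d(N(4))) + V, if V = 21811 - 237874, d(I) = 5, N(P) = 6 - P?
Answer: -216027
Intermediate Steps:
V = -216063
p(d(N(4))) + V = (-11 + 5)² - 216063 = (-6)² - 216063 = 36 - 216063 = -216027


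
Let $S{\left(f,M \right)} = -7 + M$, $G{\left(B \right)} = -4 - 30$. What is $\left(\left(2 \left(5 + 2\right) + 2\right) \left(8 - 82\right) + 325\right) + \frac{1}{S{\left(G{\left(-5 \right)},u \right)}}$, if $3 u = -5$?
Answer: $- \frac{22337}{26} \approx -859.12$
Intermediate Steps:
$u = - \frac{5}{3}$ ($u = \frac{1}{3} \left(-5\right) = - \frac{5}{3} \approx -1.6667$)
$G{\left(B \right)} = -34$ ($G{\left(B \right)} = -4 - 30 = -34$)
$\left(\left(2 \left(5 + 2\right) + 2\right) \left(8 - 82\right) + 325\right) + \frac{1}{S{\left(G{\left(-5 \right)},u \right)}} = \left(\left(2 \left(5 + 2\right) + 2\right) \left(8 - 82\right) + 325\right) + \frac{1}{-7 - \frac{5}{3}} = \left(\left(2 \cdot 7 + 2\right) \left(-74\right) + 325\right) + \frac{1}{- \frac{26}{3}} = \left(\left(14 + 2\right) \left(-74\right) + 325\right) - \frac{3}{26} = \left(16 \left(-74\right) + 325\right) - \frac{3}{26} = \left(-1184 + 325\right) - \frac{3}{26} = -859 - \frac{3}{26} = - \frac{22337}{26}$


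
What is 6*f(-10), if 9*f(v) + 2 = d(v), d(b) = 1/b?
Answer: -7/5 ≈ -1.4000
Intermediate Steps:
f(v) = -2/9 + 1/(9*v)
6*f(-10) = 6*((⅑)*(1 - 2*(-10))/(-10)) = 6*((⅑)*(-⅒)*(1 + 20)) = 6*((⅑)*(-⅒)*21) = 6*(-7/30) = -7/5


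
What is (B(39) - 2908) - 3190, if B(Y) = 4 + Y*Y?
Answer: -4573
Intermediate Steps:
B(Y) = 4 + Y²
(B(39) - 2908) - 3190 = ((4 + 39²) - 2908) - 3190 = ((4 + 1521) - 2908) - 3190 = (1525 - 2908) - 3190 = -1383 - 3190 = -4573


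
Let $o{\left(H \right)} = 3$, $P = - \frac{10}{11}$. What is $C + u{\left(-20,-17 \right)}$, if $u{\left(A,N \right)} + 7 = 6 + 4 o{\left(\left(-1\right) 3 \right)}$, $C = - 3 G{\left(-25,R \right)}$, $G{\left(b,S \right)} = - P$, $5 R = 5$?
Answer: $\frac{91}{11} \approx 8.2727$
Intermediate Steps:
$R = 1$ ($R = \frac{1}{5} \cdot 5 = 1$)
$P = - \frac{10}{11}$ ($P = \left(-10\right) \frac{1}{11} = - \frac{10}{11} \approx -0.90909$)
$G{\left(b,S \right)} = \frac{10}{11}$ ($G{\left(b,S \right)} = \left(-1\right) \left(- \frac{10}{11}\right) = \frac{10}{11}$)
$C = - \frac{30}{11}$ ($C = \left(-3\right) \frac{10}{11} = - \frac{30}{11} \approx -2.7273$)
$u{\left(A,N \right)} = 11$ ($u{\left(A,N \right)} = -7 + \left(6 + 4 \cdot 3\right) = -7 + \left(6 + 12\right) = -7 + 18 = 11$)
$C + u{\left(-20,-17 \right)} = - \frac{30}{11} + 11 = \frac{91}{11}$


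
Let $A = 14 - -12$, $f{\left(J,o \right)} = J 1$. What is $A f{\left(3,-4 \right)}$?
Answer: $78$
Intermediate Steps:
$f{\left(J,o \right)} = J$
$A = 26$ ($A = 14 + 12 = 26$)
$A f{\left(3,-4 \right)} = 26 \cdot 3 = 78$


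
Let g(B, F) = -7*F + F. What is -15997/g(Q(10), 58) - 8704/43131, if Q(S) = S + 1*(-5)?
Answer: 228979205/5003196 ≈ 45.767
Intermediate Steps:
Q(S) = -5 + S (Q(S) = S - 5 = -5 + S)
g(B, F) = -6*F
-15997/g(Q(10), 58) - 8704/43131 = -15997/((-6*58)) - 8704/43131 = -15997/(-348) - 8704*1/43131 = -15997*(-1/348) - 8704/43131 = 15997/348 - 8704/43131 = 228979205/5003196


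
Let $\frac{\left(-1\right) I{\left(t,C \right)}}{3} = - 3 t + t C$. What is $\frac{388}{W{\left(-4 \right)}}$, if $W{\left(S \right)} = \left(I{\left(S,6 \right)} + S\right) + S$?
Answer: $\frac{97}{7} \approx 13.857$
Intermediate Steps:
$I{\left(t,C \right)} = 9 t - 3 C t$ ($I{\left(t,C \right)} = - 3 \left(- 3 t + t C\right) = - 3 \left(- 3 t + C t\right) = 9 t - 3 C t$)
$W{\left(S \right)} = - 7 S$ ($W{\left(S \right)} = \left(3 S \left(3 - 6\right) + S\right) + S = \left(3 S \left(-3\right) + S\right) + S = \left(- 9 S + S\right) + S = - 8 S + S = - 7 S$)
$\frac{388}{W{\left(-4 \right)}} = \frac{388}{\left(-7\right) \left(-4\right)} = \frac{388}{28} = 388 \cdot \frac{1}{28} = \frac{97}{7}$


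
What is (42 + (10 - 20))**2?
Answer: 1024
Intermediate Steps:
(42 + (10 - 20))**2 = (42 - 10)**2 = 32**2 = 1024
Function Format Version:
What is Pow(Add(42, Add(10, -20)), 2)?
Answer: 1024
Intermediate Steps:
Pow(Add(42, Add(10, -20)), 2) = Pow(Add(42, -10), 2) = Pow(32, 2) = 1024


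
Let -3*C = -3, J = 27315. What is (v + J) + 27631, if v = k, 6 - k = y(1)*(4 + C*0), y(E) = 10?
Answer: 54912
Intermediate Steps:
C = 1 (C = -⅓*(-3) = 1)
k = -34 (k = 6 - 10*(4 + 1*0) = 6 - 10*(4 + 0) = 6 - 10*4 = 6 - 1*40 = 6 - 40 = -34)
v = -34
(v + J) + 27631 = (-34 + 27315) + 27631 = 27281 + 27631 = 54912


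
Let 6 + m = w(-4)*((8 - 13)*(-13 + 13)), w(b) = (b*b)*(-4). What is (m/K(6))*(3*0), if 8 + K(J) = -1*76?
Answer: 0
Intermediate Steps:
w(b) = -4*b**2 (w(b) = b**2*(-4) = -4*b**2)
K(J) = -84 (K(J) = -8 - 1*76 = -8 - 76 = -84)
m = -6 (m = -6 + (-4*(-4)**2)*((8 - 13)*(-13 + 13)) = -6 + (-4*16)*(-5*0) = -6 - 64*0 = -6 + 0 = -6)
(m/K(6))*(3*0) = (-6/(-84))*(3*0) = -6*(-1/84)*0 = (1/14)*0 = 0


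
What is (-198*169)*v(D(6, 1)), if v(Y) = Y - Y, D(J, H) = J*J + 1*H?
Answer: 0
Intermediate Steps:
D(J, H) = H + J² (D(J, H) = J² + H = H + J²)
v(Y) = 0
(-198*169)*v(D(6, 1)) = -198*169*0 = -33462*0 = 0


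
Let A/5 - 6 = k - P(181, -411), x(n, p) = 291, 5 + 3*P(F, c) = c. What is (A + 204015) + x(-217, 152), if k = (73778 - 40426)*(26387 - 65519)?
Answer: -19576341872/3 ≈ -6.5254e+9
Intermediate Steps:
P(F, c) = -5/3 + c/3
k = -1305130464 (k = 33352*(-39132) = -1305130464)
A = -19576954790/3 (A = 30 + 5*(-1305130464 - (-5/3 + (1/3)*(-411))) = 30 + 5*(-1305130464 - (-5/3 - 137)) = 30 + 5*(-1305130464 - 1*(-416/3)) = 30 + 5*(-1305130464 + 416/3) = 30 + 5*(-3915390976/3) = 30 - 19576954880/3 = -19576954790/3 ≈ -6.5256e+9)
(A + 204015) + x(-217, 152) = (-19576954790/3 + 204015) + 291 = -19576342745/3 + 291 = -19576341872/3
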